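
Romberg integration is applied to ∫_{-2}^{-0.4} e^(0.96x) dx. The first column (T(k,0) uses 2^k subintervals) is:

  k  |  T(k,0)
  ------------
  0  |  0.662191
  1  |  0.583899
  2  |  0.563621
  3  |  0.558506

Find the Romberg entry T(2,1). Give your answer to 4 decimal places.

T(2,1) = (4·0.563621 − 0.583899) / 3 = 0.556862
(Column j=1 coincides with Simpson's rule on the same nodes.)

0.5569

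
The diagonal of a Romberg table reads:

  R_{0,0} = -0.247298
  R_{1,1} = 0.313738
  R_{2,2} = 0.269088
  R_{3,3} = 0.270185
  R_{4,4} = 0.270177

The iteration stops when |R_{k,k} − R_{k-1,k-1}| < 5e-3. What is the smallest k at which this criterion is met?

k = 3

|R_{1,1} − R_{0,0}| = 0.561036 ≥ 5e-3
|R_{2,2} − R_{1,1}| = 0.044650 ≥ 5e-3
|R_{3,3} − R_{2,2}| = 0.001097 < 5e-3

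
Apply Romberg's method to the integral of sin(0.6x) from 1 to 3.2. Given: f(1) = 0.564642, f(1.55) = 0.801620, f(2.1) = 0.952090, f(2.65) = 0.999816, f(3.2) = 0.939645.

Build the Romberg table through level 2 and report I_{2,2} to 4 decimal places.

1.9458

I_{0,0} (trapezoid, 1 panel, h=2.2000): 1.654716
I_{1,0} (trapezoid, 2 panels, h=1.1000): 1.874657
I_{2,0} (trapezoid, 4 panels, h=0.5500): 1.928118
I_{1,1} = 1.874657 + (1.874657 − 1.654716)/3 = 1.947971
I_{2,1} = 1.928118 + (1.928118 − 1.874657)/3 = 1.945938
I_{2,2} = 1.945938 + (1.945938 − 1.947971)/15 = 1.945802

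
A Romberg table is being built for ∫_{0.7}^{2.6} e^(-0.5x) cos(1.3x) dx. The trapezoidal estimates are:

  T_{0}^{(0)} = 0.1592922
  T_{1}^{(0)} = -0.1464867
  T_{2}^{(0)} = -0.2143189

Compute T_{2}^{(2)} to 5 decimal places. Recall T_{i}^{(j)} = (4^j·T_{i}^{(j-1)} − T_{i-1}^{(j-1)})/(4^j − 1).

-0.23616

Richardson extrapolation on the trapezoidal column (denominator 4−1=3):
T_{1}^{(1)} = (4·(-0.1464867) − 0.1592922) / 3 = -0.2484130
T_{2}^{(1)} = (4·(-0.2143189) − (-0.1464867)) / 3 = -0.2369296
T_{2}^{(2)} = -0.2369296 + (-0.2369296 − (-0.2484130))/15 = -0.2361640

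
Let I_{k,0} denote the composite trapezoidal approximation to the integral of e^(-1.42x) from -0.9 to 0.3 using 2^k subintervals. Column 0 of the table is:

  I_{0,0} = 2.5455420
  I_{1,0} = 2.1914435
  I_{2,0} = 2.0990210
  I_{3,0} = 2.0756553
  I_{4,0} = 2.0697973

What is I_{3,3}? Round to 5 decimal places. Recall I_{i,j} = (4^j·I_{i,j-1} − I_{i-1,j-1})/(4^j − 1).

I_{1,1} = 2.1914435 + (2.1914435 − 2.5455420)/3 = 2.0734107
I_{2,1} = (4·2.0990210 − 2.1914435) / 3 = 2.0682135
I_{3,1} = (4·2.0756553 − 2.0990210) / 3 = 2.0678667
I_{2,2} = (16·2.0682135 − 2.0734107) / 15 = 2.0678670
I_{3,2} = (16·2.0678667 − 2.0682135) / 15 = 2.0678436
I_{3,3} = 2.0678436 + (2.0678436 − 2.0678670)/63 = 2.0678432

2.06784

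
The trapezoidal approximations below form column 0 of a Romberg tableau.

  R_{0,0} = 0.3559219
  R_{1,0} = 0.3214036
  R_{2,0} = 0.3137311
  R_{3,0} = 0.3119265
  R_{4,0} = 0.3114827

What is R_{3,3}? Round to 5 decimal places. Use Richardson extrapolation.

R_{1,1} = 0.3214036 + (0.3214036 − 0.3559219)/3 = 0.3098975
R_{2,1} = (4·0.3137311 − 0.3214036) / 3 = 0.3111736
R_{3,1} = (4·0.3119265 − 0.3137311) / 3 = 0.3113250
R_{2,2} = (16·0.3111736 − 0.3098975) / 15 = 0.3112587
R_{3,2} = 0.3113250 + (0.3113250 − 0.3111736)/15 = 0.3113351
R_{3,3} = 0.3113351 + (0.3113351 − 0.3112587)/63 = 0.3113363

0.31134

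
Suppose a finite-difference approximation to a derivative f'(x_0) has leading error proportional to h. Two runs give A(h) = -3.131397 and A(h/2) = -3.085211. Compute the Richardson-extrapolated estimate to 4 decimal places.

The leading error scales as h; refining by a factor of 2 reduces it by 2^1 = 2.
Extrapolated value = (2·A(h/2) − A(h)) / (2 − 1)
= (2·(-3.085211) − (-3.131397)) / 1
= -3.039025 / 1 = -3.039025

-3.0390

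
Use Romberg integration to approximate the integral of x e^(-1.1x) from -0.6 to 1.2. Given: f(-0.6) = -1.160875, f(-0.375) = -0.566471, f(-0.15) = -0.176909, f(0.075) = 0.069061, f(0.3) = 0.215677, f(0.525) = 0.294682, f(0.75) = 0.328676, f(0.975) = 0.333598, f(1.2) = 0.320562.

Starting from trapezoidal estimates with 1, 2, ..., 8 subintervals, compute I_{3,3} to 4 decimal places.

I_{0,0} (trapezoid, 1 panel, h=1.8000): -0.756282
I_{1,0} (trapezoid, 2 panels, h=0.9000): -0.184032
I_{2,0} (trapezoid, 4 panels, h=0.4500): -0.023721
I_{3,0} (trapezoid, 8 panels, h=0.2250): 0.017585
I_{1,1} = -0.184032 + (-0.184032 − (-0.756282))/3 = 0.006718
I_{2,1} = -0.023721 + (-0.023721 − (-0.184032))/3 = 0.029716
I_{3,1} = 0.017585 + (0.017585 − (-0.023721))/3 = 0.031354
I_{2,2} = 0.029716 + (0.029716 − 0.006718)/15 = 0.031249
I_{3,2} = 0.031354 + (0.031354 − 0.029716)/15 = 0.031463
I_{3,3} = 0.031463 + (0.031463 − 0.031249)/63 = 0.031466

0.0315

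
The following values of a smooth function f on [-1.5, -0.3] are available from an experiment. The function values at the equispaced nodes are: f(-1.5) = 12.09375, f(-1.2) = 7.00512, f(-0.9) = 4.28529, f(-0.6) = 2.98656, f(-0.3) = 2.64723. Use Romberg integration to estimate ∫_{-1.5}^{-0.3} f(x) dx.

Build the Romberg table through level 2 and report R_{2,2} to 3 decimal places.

6.325

R_{0,0} (trapezoid, 1 panel, h=1.2000): 8.84459
R_{1,0} (trapezoid, 2 panels, h=0.6000): 6.99347
R_{2,0} (trapezoid, 4 panels, h=0.3000): 6.49424
R_{1,1} = 6.99347 + (6.99347 − 8.84459)/3 = 6.37643
R_{2,1} = 6.49424 + (6.49424 − 6.99347)/3 = 6.32783
R_{2,2} = 6.32783 + (6.32783 − 6.37643)/15 = 6.32459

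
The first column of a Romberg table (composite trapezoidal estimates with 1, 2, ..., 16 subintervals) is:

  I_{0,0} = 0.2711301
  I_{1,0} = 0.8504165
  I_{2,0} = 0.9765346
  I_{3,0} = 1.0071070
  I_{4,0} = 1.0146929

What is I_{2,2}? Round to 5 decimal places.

I_{1,1} = (4·0.8504165 − 0.2711301) / 3 = 1.0435120
I_{2,1} = 0.9765346 + (0.9765346 − 0.8504165)/3 = 1.0185740
I_{2,2} = 1.0185740 + (1.0185740 − 1.0435120)/15 = 1.0169115

1.01691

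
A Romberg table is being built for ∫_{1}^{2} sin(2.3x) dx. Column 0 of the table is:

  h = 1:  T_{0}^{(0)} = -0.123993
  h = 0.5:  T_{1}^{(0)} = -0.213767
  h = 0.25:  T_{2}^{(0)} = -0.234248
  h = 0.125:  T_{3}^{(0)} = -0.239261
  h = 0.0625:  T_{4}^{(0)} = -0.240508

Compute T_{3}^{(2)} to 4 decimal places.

-0.2409

T_{2}^{(1)} = (4·(-0.234248) − (-0.213767)) / 3 = -0.241075
T_{3}^{(1)} = -0.239261 + (-0.239261 − (-0.234248))/3 = -0.240932
T_{3}^{(2)} = (16·(-0.240932) − (-0.241075)) / 15 = -0.240922
(Column j=1 coincides with Simpson's rule on the same nodes.)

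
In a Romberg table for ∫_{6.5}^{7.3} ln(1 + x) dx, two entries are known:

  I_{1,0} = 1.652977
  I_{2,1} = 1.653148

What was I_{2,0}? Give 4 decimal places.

From I_{2,1} = (4·I_{2,0} − I_{1,0})/3, solve for I_{2,0}:
4·I_{2,0} = 3·1.653148 + 1.652977 = 6.612421
I_{2,0} = 1.653105

1.6531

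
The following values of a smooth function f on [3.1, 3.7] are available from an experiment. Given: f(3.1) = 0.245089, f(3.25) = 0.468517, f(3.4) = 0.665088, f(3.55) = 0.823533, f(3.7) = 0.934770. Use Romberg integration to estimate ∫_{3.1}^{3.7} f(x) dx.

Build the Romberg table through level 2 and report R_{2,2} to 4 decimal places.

R_{0,0} (trapezoid, 1 panel, h=0.6000): 0.353958
R_{1,0} (trapezoid, 2 panels, h=0.3000): 0.376505
R_{2,0} (trapezoid, 4 panels, h=0.1500): 0.382060
R_{1,1} = 0.376505 + (0.376505 − 0.353958)/3 = 0.384021
R_{2,1} = 0.382060 + (0.382060 − 0.376505)/3 = 0.383912
R_{2,2} = 0.383912 + (0.383912 − 0.384021)/15 = 0.383905

0.3839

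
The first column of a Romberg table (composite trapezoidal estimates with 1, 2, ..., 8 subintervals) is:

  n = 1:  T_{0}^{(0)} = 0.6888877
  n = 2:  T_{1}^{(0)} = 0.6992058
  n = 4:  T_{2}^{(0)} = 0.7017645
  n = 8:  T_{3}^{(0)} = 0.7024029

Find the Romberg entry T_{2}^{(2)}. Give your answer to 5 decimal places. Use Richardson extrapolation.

0.70262

Richardson extrapolation on the trapezoidal column (denominator 4−1=3):
T_{1}^{(1)} = 0.6992058 + (0.6992058 − 0.6888877)/3 = 0.7026452
T_{2}^{(1)} = 0.7017645 + (0.7017645 − 0.6992058)/3 = 0.7026174
T_{2}^{(2)} = (16·0.7026174 − 0.7026452) / 15 = 0.7026155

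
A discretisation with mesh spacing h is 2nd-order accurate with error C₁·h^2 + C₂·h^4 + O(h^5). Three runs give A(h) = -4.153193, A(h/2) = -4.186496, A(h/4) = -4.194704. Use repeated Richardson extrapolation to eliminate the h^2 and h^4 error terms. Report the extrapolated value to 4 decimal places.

-4.1974

First eliminate the h^2 term (factor 2^2 = 4):
  B₁ = (4·(-4.186496) − (-4.153193))/3 = -4.197597
  B₂ = (4·(-4.194704) − (-4.186496))/3 = -4.197440
Then eliminate the h^4 term (factor 2^4 = 16):
  (16·(-4.197440) − (-4.197597))/15 = -4.197430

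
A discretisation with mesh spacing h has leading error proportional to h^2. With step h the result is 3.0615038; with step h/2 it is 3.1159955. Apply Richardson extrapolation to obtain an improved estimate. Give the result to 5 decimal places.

3.13416

The leading error scales as h^2; refining by a factor of 2 reduces it by 2^2 = 4.
Extrapolated value = (4·A(h/2) − A(h)) / (4 − 1)
= (4·3.1159955 − 3.0615038) / 3
= 9.4024782 / 3 = 3.1341594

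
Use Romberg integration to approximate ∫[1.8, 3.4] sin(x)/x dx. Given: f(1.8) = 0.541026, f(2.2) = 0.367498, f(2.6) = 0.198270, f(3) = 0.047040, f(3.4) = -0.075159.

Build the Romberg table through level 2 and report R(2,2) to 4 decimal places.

0.3361

R(0,0) (trapezoid, 1 panel, h=1.6000): 0.372694
R(1,0) (trapezoid, 2 panels, h=0.8000): 0.344963
R(2,0) (trapezoid, 4 panels, h=0.4000): 0.338297
R(1,1) = 0.344963 + (0.344963 − 0.372694)/3 = 0.335719
R(2,1) = 0.338297 + (0.338297 − 0.344963)/3 = 0.336075
R(2,2) = 0.336075 + (0.336075 − 0.335719)/15 = 0.336099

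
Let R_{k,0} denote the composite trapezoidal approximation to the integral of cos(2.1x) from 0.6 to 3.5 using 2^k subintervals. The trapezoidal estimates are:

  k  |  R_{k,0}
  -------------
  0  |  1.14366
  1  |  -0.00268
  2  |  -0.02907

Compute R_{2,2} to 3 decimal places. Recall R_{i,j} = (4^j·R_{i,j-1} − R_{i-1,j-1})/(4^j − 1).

R_{1,1} = (4·(-0.00268) − 1.14366) / 3 = -0.38479
R_{2,1} = (4·(-0.02907) − (-0.00268)) / 3 = -0.03787
R_{2,2} = -0.03787 + (-0.03787 − (-0.38479))/15 = -0.01474

-0.015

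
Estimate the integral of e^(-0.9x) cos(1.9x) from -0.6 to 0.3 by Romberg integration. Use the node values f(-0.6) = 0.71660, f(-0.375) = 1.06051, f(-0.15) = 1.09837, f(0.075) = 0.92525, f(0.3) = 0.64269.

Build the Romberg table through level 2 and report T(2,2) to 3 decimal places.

0.862

T(0,0) (trapezoid, 1 panel, h=0.9000): 0.61168
T(1,0) (trapezoid, 2 panels, h=0.4500): 0.80011
T(2,0) (trapezoid, 4 panels, h=0.2250): 0.84685
T(1,1) = 0.80011 + (0.80011 − 0.61168)/3 = 0.86292
T(2,1) = 0.84685 + (0.84685 − 0.80011)/3 = 0.86243
T(2,2) = 0.86243 + (0.86243 − 0.86292)/15 = 0.86240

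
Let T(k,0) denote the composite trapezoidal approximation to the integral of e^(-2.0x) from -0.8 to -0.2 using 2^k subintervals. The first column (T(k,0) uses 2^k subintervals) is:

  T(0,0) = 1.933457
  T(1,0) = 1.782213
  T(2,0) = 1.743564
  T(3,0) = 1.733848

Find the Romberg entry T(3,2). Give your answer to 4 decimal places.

T(2,1) = (4·1.743564 − 1.782213) / 3 = 1.730681
T(3,1) = 1.733848 + (1.733848 − 1.743564)/3 = 1.730609
T(3,2) = 1.730609 + (1.730609 − 1.730681)/15 = 1.730604

1.7306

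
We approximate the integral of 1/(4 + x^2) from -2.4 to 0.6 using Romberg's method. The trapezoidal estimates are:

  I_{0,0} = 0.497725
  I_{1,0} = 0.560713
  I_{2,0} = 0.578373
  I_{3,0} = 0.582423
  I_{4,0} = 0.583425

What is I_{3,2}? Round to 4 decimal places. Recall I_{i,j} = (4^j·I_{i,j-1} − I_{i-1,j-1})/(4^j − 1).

0.5837

Richardson extrapolation on the trapezoidal column (denominator 4−1=3):
I_{2,1} = (4·0.578373 − 0.560713) / 3 = 0.584260
I_{3,1} = 0.582423 + (0.582423 − 0.578373)/3 = 0.583773
I_{3,2} = (16·0.583773 − 0.584260) / 15 = 0.583741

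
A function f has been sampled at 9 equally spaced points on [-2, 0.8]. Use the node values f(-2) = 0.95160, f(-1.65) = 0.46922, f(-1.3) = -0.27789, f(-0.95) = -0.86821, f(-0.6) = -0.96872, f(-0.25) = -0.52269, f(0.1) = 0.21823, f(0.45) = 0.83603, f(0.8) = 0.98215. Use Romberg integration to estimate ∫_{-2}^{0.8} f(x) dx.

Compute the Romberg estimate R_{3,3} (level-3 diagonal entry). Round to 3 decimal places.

-0.055

R_{0,0} (trapezoid, 1 panel, h=2.8000): 2.70725
R_{1,0} (trapezoid, 2 panels, h=1.4000): -0.00258
R_{2,0} (trapezoid, 4 panels, h=0.7000): -0.04305
R_{3,0} (trapezoid, 8 panels, h=0.3500): -0.05150
R_{1,1} = -0.00258 + (-0.00258 − 2.70725)/3 = -0.90586
R_{2,1} = -0.04305 + (-0.04305 − (-0.00258))/3 = -0.05654
R_{3,1} = -0.05150 + (-0.05150 − (-0.04305))/3 = -0.05432
R_{2,2} = -0.05654 + (-0.05654 − (-0.90586))/15 = 0.00008
R_{3,2} = -0.05432 + (-0.05432 − (-0.05654))/15 = -0.05417
R_{3,3} = -0.05417 + (-0.05417 − 0.00008)/63 = -0.05503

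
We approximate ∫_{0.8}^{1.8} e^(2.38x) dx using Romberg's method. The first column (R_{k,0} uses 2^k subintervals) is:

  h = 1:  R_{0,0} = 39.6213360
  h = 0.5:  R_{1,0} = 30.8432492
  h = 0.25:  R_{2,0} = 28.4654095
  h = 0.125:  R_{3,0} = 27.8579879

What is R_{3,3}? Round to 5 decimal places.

R_{1,1} = (4·30.8432492 − 39.6213360) / 3 = 27.9172203
R_{2,1} = 28.4654095 + (28.4654095 − 30.8432492)/3 = 27.6727963
R_{3,1} = 27.8579879 + (27.8579879 − 28.4654095)/3 = 27.6555140
R_{2,2} = 27.6727963 + (27.6727963 − 27.9172203)/15 = 27.6565014
R_{3,2} = (16·27.6555140 − 27.6727963) / 15 = 27.6543618
R_{3,3} = 27.6543618 + (27.6543618 − 27.6565014)/63 = 27.6543278

27.65433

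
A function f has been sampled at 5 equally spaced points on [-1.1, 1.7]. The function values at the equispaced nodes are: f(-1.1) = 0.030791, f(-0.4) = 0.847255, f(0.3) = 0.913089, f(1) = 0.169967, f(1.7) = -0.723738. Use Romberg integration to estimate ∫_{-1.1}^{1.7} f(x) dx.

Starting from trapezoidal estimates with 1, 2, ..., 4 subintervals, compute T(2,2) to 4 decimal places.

T(0,0) (trapezoid, 1 panel, h=2.8000): -0.970126
T(1,0) (trapezoid, 2 panels, h=1.4000): 0.793262
T(2,0) (trapezoid, 4 panels, h=0.7000): 1.108686
T(1,1) = 0.793262 + (0.793262 − (-0.970126))/3 = 1.381058
T(2,1) = 1.108686 + (1.108686 − 0.793262)/3 = 1.213827
T(2,2) = 1.213827 + (1.213827 − 1.381058)/15 = 1.202678

1.2027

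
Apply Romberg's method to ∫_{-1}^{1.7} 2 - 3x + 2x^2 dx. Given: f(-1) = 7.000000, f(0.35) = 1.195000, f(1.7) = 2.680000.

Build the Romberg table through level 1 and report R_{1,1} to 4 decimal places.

R_{0,0} (trapezoid, 1 panel, h=2.7000): 13.068000
R_{1,0} (trapezoid, 2 panels, h=1.3500): 8.147250
R_{1,1} = 8.147250 + (8.147250 − 13.068000)/3 = 6.507000

6.5070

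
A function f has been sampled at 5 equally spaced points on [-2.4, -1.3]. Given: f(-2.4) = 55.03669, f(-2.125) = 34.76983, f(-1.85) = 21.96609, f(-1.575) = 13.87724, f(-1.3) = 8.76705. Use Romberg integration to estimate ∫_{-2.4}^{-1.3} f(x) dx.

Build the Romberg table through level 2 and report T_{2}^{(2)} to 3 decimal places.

T_{0}^{(0)} (trapezoid, 1 panel, h=1.1000): 35.09206
T_{1}^{(0)} (trapezoid, 2 panels, h=0.5500): 29.62738
T_{2}^{(0)} (trapezoid, 4 panels, h=0.2750): 28.19163
T_{1}^{(1)} = 29.62738 + (29.62738 − 35.09206)/3 = 27.80582
T_{2}^{(1)} = 28.19163 + (28.19163 − 29.62738)/3 = 27.71305
T_{2}^{(2)} = 27.71305 + (27.71305 − 27.80582)/15 = 27.70687

27.707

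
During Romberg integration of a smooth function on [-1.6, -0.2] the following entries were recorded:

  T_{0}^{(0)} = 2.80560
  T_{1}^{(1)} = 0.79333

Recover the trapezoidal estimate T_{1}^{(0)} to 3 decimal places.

From T_{1}^{(1)} = (4·T_{1}^{(0)} − T_{0}^{(0)})/3, solve for T_{1}^{(0)}:
4·T_{1}^{(0)} = 3·0.79333 + 2.80560 = 5.18559
T_{1}^{(0)} = 1.29640

1.296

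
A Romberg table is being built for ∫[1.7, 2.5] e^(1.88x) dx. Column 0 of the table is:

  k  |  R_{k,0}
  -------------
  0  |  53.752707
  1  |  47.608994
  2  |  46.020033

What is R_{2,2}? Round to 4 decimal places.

45.4857

Richardson extrapolation on the trapezoidal column (denominator 4−1=3):
R_{1,1} = (4·47.608994 − 53.752707) / 3 = 45.561090
R_{2,1} = (4·46.020033 − 47.608994) / 3 = 45.490379
R_{2,2} = (16·45.490379 − 45.561090) / 15 = 45.485665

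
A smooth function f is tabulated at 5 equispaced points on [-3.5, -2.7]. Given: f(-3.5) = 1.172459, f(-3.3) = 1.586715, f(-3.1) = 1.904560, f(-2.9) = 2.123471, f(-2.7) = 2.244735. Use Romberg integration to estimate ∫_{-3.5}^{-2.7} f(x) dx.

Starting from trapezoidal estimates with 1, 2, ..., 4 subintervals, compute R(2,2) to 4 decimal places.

1.4711

R(0,0) (trapezoid, 1 panel, h=0.8000): 1.366878
R(1,0) (trapezoid, 2 panels, h=0.4000): 1.445263
R(2,0) (trapezoid, 4 panels, h=0.2000): 1.464669
R(1,1) = 1.445263 + (1.445263 − 1.366878)/3 = 1.471391
R(2,1) = 1.464669 + (1.464669 − 1.445263)/3 = 1.471138
R(2,2) = 1.471138 + (1.471138 − 1.471391)/15 = 1.471121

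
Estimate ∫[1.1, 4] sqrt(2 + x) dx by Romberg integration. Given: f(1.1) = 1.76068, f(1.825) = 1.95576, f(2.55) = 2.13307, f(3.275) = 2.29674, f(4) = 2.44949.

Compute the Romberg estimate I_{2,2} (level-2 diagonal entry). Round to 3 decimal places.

6.159

I_{0,0} (trapezoid, 1 panel, h=2.9000): 6.10475
I_{1,0} (trapezoid, 2 panels, h=1.4500): 6.14532
I_{2,0} (trapezoid, 4 panels, h=0.7250): 6.15572
I_{1,1} = 6.14532 + (6.14532 − 6.10475)/3 = 6.15884
I_{2,1} = 6.15572 + (6.15572 − 6.14532)/3 = 6.15919
I_{2,2} = 6.15919 + (6.15919 − 6.15884)/15 = 6.15921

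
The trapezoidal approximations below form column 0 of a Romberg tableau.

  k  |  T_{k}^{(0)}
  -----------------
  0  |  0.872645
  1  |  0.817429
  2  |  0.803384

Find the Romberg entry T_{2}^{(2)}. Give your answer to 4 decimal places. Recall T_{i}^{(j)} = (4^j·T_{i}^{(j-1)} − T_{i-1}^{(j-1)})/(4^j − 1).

0.7987

T_{1}^{(1)} = 0.817429 + (0.817429 − 0.872645)/3 = 0.799024
T_{2}^{(1)} = 0.803384 + (0.803384 − 0.817429)/3 = 0.798702
T_{2}^{(2)} = 0.798702 + (0.798702 − 0.799024)/15 = 0.798681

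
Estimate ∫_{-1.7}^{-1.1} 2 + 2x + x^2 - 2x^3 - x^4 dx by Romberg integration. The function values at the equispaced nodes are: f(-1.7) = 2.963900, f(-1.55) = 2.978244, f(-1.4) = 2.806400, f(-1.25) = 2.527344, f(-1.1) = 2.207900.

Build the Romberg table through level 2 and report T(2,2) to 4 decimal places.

T(0,0) (trapezoid, 1 panel, h=0.6000): 1.551540
T(1,0) (trapezoid, 2 panels, h=0.3000): 1.617690
T(2,0) (trapezoid, 4 panels, h=0.1500): 1.634683
T(1,1) = 1.617690 + (1.617690 − 1.551540)/3 = 1.639740
T(2,1) = 1.634683 + (1.634683 − 1.617690)/3 = 1.640347
T(2,2) = 1.640347 + (1.640347 − 1.639740)/15 = 1.640387

1.6404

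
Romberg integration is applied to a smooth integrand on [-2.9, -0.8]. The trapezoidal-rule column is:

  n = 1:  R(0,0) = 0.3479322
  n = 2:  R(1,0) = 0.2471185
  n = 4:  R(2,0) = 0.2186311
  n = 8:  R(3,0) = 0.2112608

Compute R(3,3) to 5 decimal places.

Richardson extrapolation on the trapezoidal column (denominator 4−1=3):
R(1,1) = 0.2471185 + (0.2471185 − 0.3479322)/3 = 0.2135139
R(2,1) = 0.2186311 + (0.2186311 − 0.2471185)/3 = 0.2091353
R(3,1) = 0.2112608 + (0.2112608 − 0.2186311)/3 = 0.2088040
R(2,2) = (16·0.2091353 − 0.2135139) / 15 = 0.2088434
R(3,2) = (16·0.2088040 − 0.2091353) / 15 = 0.2087819
R(3,3) = 0.2087819 + (0.2087819 − 0.2088434)/63 = 0.2087809

0.20878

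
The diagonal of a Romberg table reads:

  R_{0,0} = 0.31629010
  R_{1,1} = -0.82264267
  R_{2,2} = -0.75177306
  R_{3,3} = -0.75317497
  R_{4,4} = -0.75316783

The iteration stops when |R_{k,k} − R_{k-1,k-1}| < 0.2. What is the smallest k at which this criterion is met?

|R_{1,1} − R_{0,0}| = 1.13893277 ≥ 0.2
|R_{2,2} − R_{1,1}| = 0.07086961 < 0.2

k = 2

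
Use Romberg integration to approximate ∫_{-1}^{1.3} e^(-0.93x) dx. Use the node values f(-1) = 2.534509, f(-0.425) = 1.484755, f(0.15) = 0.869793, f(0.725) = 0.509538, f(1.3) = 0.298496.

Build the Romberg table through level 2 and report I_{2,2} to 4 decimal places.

I_{0,0} (trapezoid, 1 panel, h=2.3000): 3.257956
I_{1,0} (trapezoid, 2 panels, h=1.1500): 2.629240
I_{2,0} (trapezoid, 4 panels, h=0.5750): 2.461338
I_{1,1} = 2.629240 + (2.629240 − 3.257956)/3 = 2.419668
I_{2,1} = 2.461338 + (2.461338 − 2.629240)/3 = 2.405371
I_{2,2} = 2.405371 + (2.405371 − 2.419668)/15 = 2.404418

2.4044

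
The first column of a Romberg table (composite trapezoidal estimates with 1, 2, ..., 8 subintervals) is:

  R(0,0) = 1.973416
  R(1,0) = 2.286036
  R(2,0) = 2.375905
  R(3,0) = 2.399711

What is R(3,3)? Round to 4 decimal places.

2.4078

Richardson extrapolation on the trapezoidal column (denominator 4−1=3):
R(1,1) = 2.286036 + (2.286036 − 1.973416)/3 = 2.390243
R(2,1) = 2.375905 + (2.375905 − 2.286036)/3 = 2.405861
R(3,1) = 2.399711 + (2.399711 − 2.375905)/3 = 2.407646
R(2,2) = 2.405861 + (2.405861 − 2.390243)/15 = 2.406902
R(3,2) = 2.407646 + (2.407646 − 2.405861)/15 = 2.407765
R(3,3) = (64·2.407765 − 2.406902) / 63 = 2.407779
(Column j=1 coincides with Simpson's rule on the same nodes.)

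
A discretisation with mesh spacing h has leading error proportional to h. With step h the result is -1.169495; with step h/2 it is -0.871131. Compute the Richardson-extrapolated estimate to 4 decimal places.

-0.5728

Extrapolated value = (2·A(h/2) − A(h)) / (2 − 1)
= (2·(-0.871131) − (-1.169495)) / 1
= -0.572767 / 1 = -0.572767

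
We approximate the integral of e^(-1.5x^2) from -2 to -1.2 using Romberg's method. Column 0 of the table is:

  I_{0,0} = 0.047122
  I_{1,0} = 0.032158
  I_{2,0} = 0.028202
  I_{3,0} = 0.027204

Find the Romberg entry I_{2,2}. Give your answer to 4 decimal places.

I_{1,1} = (4·0.032158 − 0.047122) / 3 = 0.027170
I_{2,1} = 0.028202 + (0.028202 − 0.032158)/3 = 0.026883
I_{2,2} = (16·0.026883 − 0.027170) / 15 = 0.026864

0.0269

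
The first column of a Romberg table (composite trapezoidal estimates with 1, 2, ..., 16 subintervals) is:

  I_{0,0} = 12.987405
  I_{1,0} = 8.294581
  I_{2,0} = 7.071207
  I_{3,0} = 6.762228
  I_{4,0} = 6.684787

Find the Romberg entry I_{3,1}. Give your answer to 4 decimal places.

Richardson extrapolation on the trapezoidal column (denominator 4−1=3):
I_{3,1} = 6.762228 + (6.762228 − 7.071207)/3 = 6.659235

6.6592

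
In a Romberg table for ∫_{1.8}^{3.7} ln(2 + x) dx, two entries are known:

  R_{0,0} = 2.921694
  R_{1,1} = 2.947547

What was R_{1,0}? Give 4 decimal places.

From R_{1,1} = (4·R_{1,0} − R_{0,0})/3, solve for R_{1,0}:
4·R_{1,0} = 3·2.947547 + 2.921694 = 11.764335
R_{1,0} = 2.941084

2.9411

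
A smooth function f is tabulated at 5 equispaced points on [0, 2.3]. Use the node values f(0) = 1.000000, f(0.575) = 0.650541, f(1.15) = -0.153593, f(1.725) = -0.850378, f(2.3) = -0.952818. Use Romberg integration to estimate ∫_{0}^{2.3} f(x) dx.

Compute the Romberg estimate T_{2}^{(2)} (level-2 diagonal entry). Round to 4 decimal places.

-0.2021

T_{0}^{(0)} (trapezoid, 1 panel, h=2.3000): 0.054259
T_{1}^{(0)} (trapezoid, 2 panels, h=1.1500): -0.149502
T_{2}^{(0)} (trapezoid, 4 panels, h=0.5750): -0.189657
T_{1}^{(1)} = -0.149502 + (-0.149502 − 0.054259)/3 = -0.217422
T_{2}^{(1)} = -0.189657 + (-0.189657 − (-0.149502))/3 = -0.203042
T_{2}^{(2)} = -0.203042 + (-0.203042 − (-0.217422))/15 = -0.202083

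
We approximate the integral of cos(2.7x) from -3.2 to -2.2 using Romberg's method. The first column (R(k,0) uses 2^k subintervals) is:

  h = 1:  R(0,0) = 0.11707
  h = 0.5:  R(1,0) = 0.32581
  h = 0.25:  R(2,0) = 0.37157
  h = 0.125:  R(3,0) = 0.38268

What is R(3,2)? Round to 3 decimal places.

R(2,1) = (4·0.37157 − 0.32581) / 3 = 0.38682
R(3,1) = 0.38268 + (0.38268 − 0.37157)/3 = 0.38638
R(3,2) = (16·0.38638 − 0.38682) / 15 = 0.38635

0.386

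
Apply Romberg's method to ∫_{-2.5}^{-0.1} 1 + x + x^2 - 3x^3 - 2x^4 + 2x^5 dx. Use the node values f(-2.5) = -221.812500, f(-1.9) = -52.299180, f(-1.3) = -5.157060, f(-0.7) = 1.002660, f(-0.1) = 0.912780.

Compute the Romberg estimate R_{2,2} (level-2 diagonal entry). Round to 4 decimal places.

R_{0,0} (trapezoid, 1 panel, h=2.4000): -265.079664
R_{1,0} (trapezoid, 2 panels, h=1.2000): -138.728304
R_{2,0} (trapezoid, 4 panels, h=0.6000): -100.142064
R_{1,1} = -138.728304 + (-138.728304 − (-265.079664))/3 = -96.611184
R_{2,1} = -100.142064 + (-100.142064 − (-138.728304))/3 = -87.279984
R_{2,2} = -87.279984 + (-87.279984 − (-96.611184))/15 = -86.657904

-86.6579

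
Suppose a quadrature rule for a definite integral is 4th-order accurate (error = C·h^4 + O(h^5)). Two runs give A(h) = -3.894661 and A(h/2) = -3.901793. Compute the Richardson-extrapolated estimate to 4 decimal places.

The leading error scales as h^4; refining by a factor of 2 reduces it by 2^4 = 16.
Extrapolated value = (16·A(h/2) − A(h)) / (16 − 1)
= (16·(-3.901793) − (-3.894661)) / 15
= -58.534027 / 15 = -3.902268

-3.9023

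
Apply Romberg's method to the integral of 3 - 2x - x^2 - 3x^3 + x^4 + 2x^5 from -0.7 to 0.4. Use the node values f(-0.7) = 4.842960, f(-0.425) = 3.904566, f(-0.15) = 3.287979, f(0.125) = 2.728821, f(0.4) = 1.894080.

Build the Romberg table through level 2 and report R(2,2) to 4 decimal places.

3.6530

R(0,0) (trapezoid, 1 panel, h=1.1000): 3.705372
R(1,0) (trapezoid, 2 panels, h=0.5500): 3.661074
R(2,0) (trapezoid, 4 panels, h=0.2750): 3.654719
R(1,1) = 3.661074 + (3.661074 − 3.705372)/3 = 3.646308
R(2,1) = 3.654719 + (3.654719 − 3.661074)/3 = 3.652601
R(2,2) = 3.652601 + (3.652601 − 3.646308)/15 = 3.653021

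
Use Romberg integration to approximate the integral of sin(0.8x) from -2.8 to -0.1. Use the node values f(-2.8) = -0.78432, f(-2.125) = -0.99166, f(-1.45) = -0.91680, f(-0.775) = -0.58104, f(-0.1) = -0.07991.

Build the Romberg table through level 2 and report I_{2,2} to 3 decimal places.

I_{0,0} (trapezoid, 1 panel, h=2.7000): -1.16671
I_{1,0} (trapezoid, 2 panels, h=1.3500): -1.82104
I_{2,0} (trapezoid, 4 panels, h=0.6750): -1.97209
I_{1,1} = -1.82104 + (-1.82104 − (-1.16671))/3 = -2.03915
I_{2,1} = -1.97209 + (-1.97209 − (-1.82104))/3 = -2.02244
I_{2,2} = -2.02244 + (-2.02244 − (-2.03915))/15 = -2.02133

-2.021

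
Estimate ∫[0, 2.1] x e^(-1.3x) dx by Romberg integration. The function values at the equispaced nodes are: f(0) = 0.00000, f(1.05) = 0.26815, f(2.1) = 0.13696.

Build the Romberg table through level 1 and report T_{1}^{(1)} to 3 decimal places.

T_{0}^{(0)} (trapezoid, 1 panel, h=2.1000): 0.14381
T_{1}^{(0)} (trapezoid, 2 panels, h=1.0500): 0.35346
T_{1}^{(1)} = 0.35346 + (0.35346 − 0.14381)/3 = 0.42334

0.423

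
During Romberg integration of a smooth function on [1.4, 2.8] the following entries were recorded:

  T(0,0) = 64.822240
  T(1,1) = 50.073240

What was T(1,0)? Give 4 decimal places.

53.7605

From T(1,1) = (4·T(1,0) − T(0,0))/3, solve for T(1,0):
4·T(1,0) = 3·50.073240 + 64.822240 = 215.041960
T(1,0) = 53.760490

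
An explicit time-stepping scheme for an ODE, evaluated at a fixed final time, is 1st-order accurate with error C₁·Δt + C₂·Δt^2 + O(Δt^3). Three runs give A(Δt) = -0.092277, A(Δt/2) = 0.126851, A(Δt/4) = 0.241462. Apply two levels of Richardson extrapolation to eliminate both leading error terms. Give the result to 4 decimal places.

First eliminate the Δt term (factor 2^1 = 2):
  B₁ = (2·0.126851 − (-0.092277))/1 = 0.345979
  B₂ = (2·0.241462 − 0.126851)/1 = 0.356073
Then eliminate the Δt^2 term (factor 2^2 = 4):
  (4·0.356073 − 0.345979)/3 = 0.359438

0.3594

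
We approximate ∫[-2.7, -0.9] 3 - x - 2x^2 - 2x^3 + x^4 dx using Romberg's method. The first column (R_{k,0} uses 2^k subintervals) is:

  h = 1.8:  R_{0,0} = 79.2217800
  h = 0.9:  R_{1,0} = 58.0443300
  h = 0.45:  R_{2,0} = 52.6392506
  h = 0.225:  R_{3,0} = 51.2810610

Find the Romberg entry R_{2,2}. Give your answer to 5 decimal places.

Richardson extrapolation on the trapezoidal column (denominator 4−1=3):
R_{1,1} = (4·58.0443300 − 79.2217800) / 3 = 50.9851800
R_{2,1} = (4·52.6392506 − 58.0443300) / 3 = 50.8375575
R_{2,2} = (16·50.8375575 − 50.9851800) / 15 = 50.8277160
(Column j=1 coincides with Simpson's rule on the same nodes.)

50.82772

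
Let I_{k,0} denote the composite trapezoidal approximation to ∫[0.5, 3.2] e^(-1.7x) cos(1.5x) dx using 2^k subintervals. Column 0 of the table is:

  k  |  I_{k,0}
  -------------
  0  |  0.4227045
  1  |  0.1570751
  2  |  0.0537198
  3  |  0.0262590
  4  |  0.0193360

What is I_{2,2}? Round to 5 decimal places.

0.01598

Richardson extrapolation on the trapezoidal column (denominator 4−1=3):
I_{1,1} = (4·0.1570751 − 0.4227045) / 3 = 0.0685320
I_{2,1} = 0.0537198 + (0.0537198 − 0.1570751)/3 = 0.0192680
I_{2,2} = 0.0192680 + (0.0192680 − 0.0685320)/15 = 0.0159837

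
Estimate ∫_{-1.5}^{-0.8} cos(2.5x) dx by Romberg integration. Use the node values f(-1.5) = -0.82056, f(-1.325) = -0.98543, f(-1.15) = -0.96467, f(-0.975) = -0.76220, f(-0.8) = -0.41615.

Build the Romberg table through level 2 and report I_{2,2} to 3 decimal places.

I_{0,0} (trapezoid, 1 panel, h=0.7000): -0.43285
I_{1,0} (trapezoid, 2 panels, h=0.3500): -0.55406
I_{2,0} (trapezoid, 4 panels, h=0.1750): -0.58286
I_{1,1} = -0.55406 + (-0.55406 − (-0.43285))/3 = -0.59446
I_{2,1} = -0.58286 + (-0.58286 − (-0.55406))/3 = -0.59246
I_{2,2} = -0.59246 + (-0.59246 − (-0.59446))/15 = -0.59233

-0.592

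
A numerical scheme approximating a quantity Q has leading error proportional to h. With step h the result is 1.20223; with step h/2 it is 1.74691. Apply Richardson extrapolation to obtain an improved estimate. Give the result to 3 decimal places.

2.292

The leading error scales as h; refining by a factor of 2 reduces it by 2^1 = 2.
Extrapolated value = (2·A(h/2) − A(h)) / (2 − 1)
= (2·1.74691 − 1.20223) / 1
= 2.29159 / 1 = 2.29159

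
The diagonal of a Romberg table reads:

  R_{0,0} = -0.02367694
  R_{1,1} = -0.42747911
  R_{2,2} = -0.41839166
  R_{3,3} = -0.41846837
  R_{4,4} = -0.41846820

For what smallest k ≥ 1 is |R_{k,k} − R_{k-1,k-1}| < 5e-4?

k = 3

|R_{1,1} − R_{0,0}| = 0.40380217 ≥ 5e-4
|R_{2,2} − R_{1,1}| = 0.00908745 ≥ 5e-4
|R_{3,3} − R_{2,2}| = 0.00007671 < 5e-4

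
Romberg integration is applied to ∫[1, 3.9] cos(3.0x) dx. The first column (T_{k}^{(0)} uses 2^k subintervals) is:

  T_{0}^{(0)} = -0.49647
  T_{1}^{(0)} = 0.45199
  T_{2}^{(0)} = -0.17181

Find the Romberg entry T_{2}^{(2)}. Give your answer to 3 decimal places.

Richardson extrapolation on the trapezoidal column (denominator 4−1=3):
T_{1}^{(1)} = (4·0.45199 − (-0.49647)) / 3 = 0.76814
T_{2}^{(1)} = -0.17181 + (-0.17181 − 0.45199)/3 = -0.37974
T_{2}^{(2)} = (16·(-0.37974) − 0.76814) / 15 = -0.45627

-0.456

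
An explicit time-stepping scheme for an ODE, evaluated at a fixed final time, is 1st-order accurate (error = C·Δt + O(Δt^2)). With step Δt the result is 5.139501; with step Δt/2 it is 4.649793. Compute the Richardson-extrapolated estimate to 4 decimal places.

The leading error scales as Δt; refining by a factor of 2 reduces it by 2^1 = 2.
Extrapolated value = (2·A(Δt/2) − A(Δt)) / (2 − 1)
= (2·4.649793 − 5.139501) / 1
= 4.160085 / 1 = 4.160085

4.1601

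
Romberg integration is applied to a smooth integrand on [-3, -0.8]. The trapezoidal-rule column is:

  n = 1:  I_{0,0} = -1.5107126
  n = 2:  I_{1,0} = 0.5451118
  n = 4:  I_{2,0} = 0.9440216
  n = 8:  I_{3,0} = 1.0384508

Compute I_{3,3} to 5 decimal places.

1.06950

Richardson extrapolation on the trapezoidal column (denominator 4−1=3):
I_{1,1} = 0.5451118 + (0.5451118 − (-1.5107126))/3 = 1.2303866
I_{2,1} = 0.9440216 + (0.9440216 − 0.5451118)/3 = 1.0769915
I_{3,1} = (4·1.0384508 − 0.9440216) / 3 = 1.0699272
I_{2,2} = (16·1.0769915 − 1.2303866) / 15 = 1.0667652
I_{3,2} = 1.0699272 + (1.0699272 − 1.0769915)/15 = 1.0694562
I_{3,3} = 1.0694562 + (1.0694562 − 1.0667652)/63 = 1.0694989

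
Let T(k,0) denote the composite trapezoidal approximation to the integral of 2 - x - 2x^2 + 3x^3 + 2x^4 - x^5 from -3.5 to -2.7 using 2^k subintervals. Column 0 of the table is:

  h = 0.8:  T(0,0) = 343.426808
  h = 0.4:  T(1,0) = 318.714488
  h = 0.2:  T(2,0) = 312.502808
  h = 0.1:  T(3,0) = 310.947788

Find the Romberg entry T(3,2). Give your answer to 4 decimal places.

310.4293

T(2,1) = 312.502808 + (312.502808 − 318.714488)/3 = 310.432248
T(3,1) = 310.947788 + (310.947788 − 312.502808)/3 = 310.429448
T(3,2) = (16·310.429448 − 310.432248) / 15 = 310.429261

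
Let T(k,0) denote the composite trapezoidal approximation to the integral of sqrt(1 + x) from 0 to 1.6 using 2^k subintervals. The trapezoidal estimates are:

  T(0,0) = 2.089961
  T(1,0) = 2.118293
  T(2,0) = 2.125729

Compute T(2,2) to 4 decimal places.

2.1282

Richardson extrapolation on the trapezoidal column (denominator 4−1=3):
T(1,1) = 2.118293 + (2.118293 − 2.089961)/3 = 2.127737
T(2,1) = (4·2.125729 − 2.118293) / 3 = 2.128208
T(2,2) = (16·2.128208 − 2.127737) / 15 = 2.128239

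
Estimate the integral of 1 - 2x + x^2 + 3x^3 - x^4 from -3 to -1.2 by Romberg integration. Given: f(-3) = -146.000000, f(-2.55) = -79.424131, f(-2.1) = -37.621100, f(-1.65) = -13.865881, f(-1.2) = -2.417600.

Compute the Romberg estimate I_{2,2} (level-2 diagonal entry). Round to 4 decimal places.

I_{0,0} (trapezoid, 1 panel, h=1.8000): -133.575840
I_{1,0} (trapezoid, 2 panels, h=0.9000): -100.646910
I_{2,0} (trapezoid, 4 panels, h=0.4500): -92.303960
I_{1,1} = -100.646910 + (-100.646910 − (-133.575840))/3 = -89.670600
I_{2,1} = -92.303960 + (-92.303960 − (-100.646910))/3 = -89.522977
I_{2,2} = -89.522977 + (-89.522977 − (-89.670600))/15 = -89.513135

-89.5131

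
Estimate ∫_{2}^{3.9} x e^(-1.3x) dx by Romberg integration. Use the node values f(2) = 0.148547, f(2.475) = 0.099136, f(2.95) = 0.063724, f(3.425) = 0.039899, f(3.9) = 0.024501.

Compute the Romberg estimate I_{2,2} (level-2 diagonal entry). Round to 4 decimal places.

0.1356

I_{0,0} (trapezoid, 1 panel, h=1.9000): 0.164396
I_{1,0} (trapezoid, 2 panels, h=0.9500): 0.142736
I_{2,0} (trapezoid, 4 panels, h=0.4750): 0.137409
I_{1,1} = 0.142736 + (0.142736 − 0.164396)/3 = 0.135516
I_{2,1} = 0.137409 + (0.137409 − 0.142736)/3 = 0.135633
I_{2,2} = 0.135633 + (0.135633 − 0.135516)/15 = 0.135641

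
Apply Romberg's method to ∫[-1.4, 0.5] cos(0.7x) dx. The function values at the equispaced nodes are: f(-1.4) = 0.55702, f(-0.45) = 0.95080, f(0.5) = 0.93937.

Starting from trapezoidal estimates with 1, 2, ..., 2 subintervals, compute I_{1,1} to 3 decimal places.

I_{0,0} (trapezoid, 1 panel, h=1.9000): 1.42157
I_{1,0} (trapezoid, 2 panels, h=0.9500): 1.61405
I_{1,1} = 1.61405 + (1.61405 − 1.42157)/3 = 1.67821

1.678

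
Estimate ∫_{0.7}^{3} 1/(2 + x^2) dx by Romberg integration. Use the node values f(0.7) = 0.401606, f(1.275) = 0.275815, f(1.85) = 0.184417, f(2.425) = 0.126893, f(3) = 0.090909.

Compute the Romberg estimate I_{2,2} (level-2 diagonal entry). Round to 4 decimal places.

I_{0,0} (trapezoid, 1 panel, h=2.3000): 0.566392
I_{1,0} (trapezoid, 2 panels, h=1.1500): 0.495276
I_{2,0} (trapezoid, 4 panels, h=0.5750): 0.479195
I_{1,1} = 0.495276 + (0.495276 − 0.566392)/3 = 0.471571
I_{2,1} = 0.479195 + (0.479195 − 0.495276)/3 = 0.473835
I_{2,2} = 0.473835 + (0.473835 − 0.471571)/15 = 0.473986

0.4740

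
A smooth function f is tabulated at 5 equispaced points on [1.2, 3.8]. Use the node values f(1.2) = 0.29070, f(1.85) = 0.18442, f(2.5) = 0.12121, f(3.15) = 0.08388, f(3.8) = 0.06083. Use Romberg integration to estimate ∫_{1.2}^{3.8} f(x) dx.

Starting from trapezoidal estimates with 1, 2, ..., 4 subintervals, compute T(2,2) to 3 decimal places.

T(0,0) (trapezoid, 1 panel, h=2.6000): 0.45699
T(1,0) (trapezoid, 2 panels, h=1.3000): 0.38607
T(2,0) (trapezoid, 4 panels, h=0.6500): 0.36743
T(1,1) = 0.38607 + (0.38607 − 0.45699)/3 = 0.36243
T(2,1) = 0.36743 + (0.36743 − 0.38607)/3 = 0.36122
T(2,2) = 0.36122 + (0.36122 − 0.36243)/15 = 0.36114

0.361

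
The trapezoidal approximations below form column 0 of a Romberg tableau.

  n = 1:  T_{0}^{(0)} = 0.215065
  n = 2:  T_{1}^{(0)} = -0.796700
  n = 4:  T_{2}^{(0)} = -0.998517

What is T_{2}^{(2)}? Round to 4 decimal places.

Richardson extrapolation on the trapezoidal column (denominator 4−1=3):
T_{1}^{(1)} = (4·(-0.796700) − 0.215065) / 3 = -1.133955
T_{2}^{(1)} = (4·(-0.998517) − (-0.796700)) / 3 = -1.065789
T_{2}^{(2)} = (16·(-1.065789) − (-1.133955)) / 15 = -1.061245

-1.0612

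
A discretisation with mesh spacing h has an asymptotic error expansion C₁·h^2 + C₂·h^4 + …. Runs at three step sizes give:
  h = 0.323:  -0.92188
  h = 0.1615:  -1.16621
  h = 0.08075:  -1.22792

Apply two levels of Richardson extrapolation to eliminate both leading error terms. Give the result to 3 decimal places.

First eliminate the h^2 term (factor 2^2 = 4):
  B₁ = (4·(-1.16621) − (-0.92188))/3 = -1.24765
  B₂ = (4·(-1.22792) − (-1.16621))/3 = -1.24849
Then eliminate the h^4 term (factor 2^4 = 16):
  (16·(-1.24849) − (-1.24765))/15 = -1.24855

-1.249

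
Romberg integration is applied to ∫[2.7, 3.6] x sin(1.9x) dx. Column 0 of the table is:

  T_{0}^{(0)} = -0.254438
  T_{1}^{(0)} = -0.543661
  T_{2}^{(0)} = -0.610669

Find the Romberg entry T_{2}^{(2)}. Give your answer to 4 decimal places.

T_{1}^{(1)} = -0.543661 + (-0.543661 − (-0.254438))/3 = -0.640069
T_{2}^{(1)} = (4·(-0.610669) − (-0.543661)) / 3 = -0.633005
T_{2}^{(2)} = -0.633005 + (-0.633005 − (-0.640069))/15 = -0.632534
(Column j=1 coincides with Simpson's rule on the same nodes.)

-0.6325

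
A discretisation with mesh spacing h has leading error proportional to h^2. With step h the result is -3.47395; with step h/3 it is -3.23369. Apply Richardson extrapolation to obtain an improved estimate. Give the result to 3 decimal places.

-3.204

The leading error scales as h^2; refining by a factor of 3 reduces it by 3^2 = 9.
Extrapolated value = (9·A(h/3) − A(h)) / (9 − 1)
= (9·(-3.23369) − (-3.47395)) / 8
= -25.62926 / 8 = -3.20366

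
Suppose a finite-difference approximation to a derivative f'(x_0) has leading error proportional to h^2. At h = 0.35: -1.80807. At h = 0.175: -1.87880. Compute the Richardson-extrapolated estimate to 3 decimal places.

-1.902

Extrapolated value = (4·A(h/2) − A(h)) / (4 − 1)
= (4·(-1.87880) − (-1.80807)) / 3
= -5.70713 / 3 = -1.90238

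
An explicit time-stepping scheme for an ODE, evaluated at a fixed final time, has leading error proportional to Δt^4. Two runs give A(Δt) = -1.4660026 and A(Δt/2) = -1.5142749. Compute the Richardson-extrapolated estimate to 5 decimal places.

-1.51749

The leading error scales as Δt^4; refining by a factor of 2 reduces it by 2^4 = 16.
Extrapolated value = (16·A(Δt/2) − A(Δt)) / (16 − 1)
= (16·(-1.5142749) − (-1.4660026)) / 15
= -22.7623958 / 15 = -1.5174931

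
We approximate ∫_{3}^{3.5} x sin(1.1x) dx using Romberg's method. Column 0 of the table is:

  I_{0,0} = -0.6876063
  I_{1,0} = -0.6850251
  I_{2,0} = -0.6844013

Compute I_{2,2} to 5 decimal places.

-0.68420

Richardson extrapolation on the trapezoidal column (denominator 4−1=3):
I_{1,1} = -0.6850251 + (-0.6850251 − (-0.6876063))/3 = -0.6841647
I_{2,1} = -0.6844013 + (-0.6844013 − (-0.6850251))/3 = -0.6841934
I_{2,2} = (16·(-0.6841934) − (-0.6841647)) / 15 = -0.6841953
(Column j=1 coincides with Simpson's rule on the same nodes.)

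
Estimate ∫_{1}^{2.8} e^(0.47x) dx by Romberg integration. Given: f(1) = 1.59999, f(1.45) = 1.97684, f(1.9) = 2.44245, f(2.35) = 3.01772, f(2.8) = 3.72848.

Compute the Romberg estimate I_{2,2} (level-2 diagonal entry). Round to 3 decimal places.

I_{0,0} (trapezoid, 1 panel, h=1.8000): 4.79562
I_{1,0} (trapezoid, 2 panels, h=0.9000): 4.59602
I_{2,0} (trapezoid, 4 panels, h=0.4500): 4.54556
I_{1,1} = 4.59602 + (4.59602 − 4.79562)/3 = 4.52949
I_{2,1} = 4.54556 + (4.54556 − 4.59602)/3 = 4.52874
I_{2,2} = 4.52874 + (4.52874 − 4.52949)/15 = 4.52869

4.529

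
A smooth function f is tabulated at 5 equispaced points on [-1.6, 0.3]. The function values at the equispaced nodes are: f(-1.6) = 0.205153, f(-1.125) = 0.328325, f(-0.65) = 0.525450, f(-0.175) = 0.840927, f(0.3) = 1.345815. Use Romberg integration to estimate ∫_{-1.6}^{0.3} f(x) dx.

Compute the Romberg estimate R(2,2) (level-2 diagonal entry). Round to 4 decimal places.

R(0,0) (trapezoid, 1 panel, h=1.9000): 1.473420
R(1,0) (trapezoid, 2 panels, h=0.9500): 1.235887
R(2,0) (trapezoid, 4 panels, h=0.4750): 1.173338
R(1,1) = 1.235887 + (1.235887 − 1.473420)/3 = 1.156709
R(2,1) = 1.173338 + (1.173338 − 1.235887)/3 = 1.152488
R(2,2) = 1.152488 + (1.152488 − 1.156709)/15 = 1.152207

1.1522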